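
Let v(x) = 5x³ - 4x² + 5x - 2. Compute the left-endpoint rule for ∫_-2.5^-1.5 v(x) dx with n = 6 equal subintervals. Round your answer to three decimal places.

Δx = (-1.5 − (-2.5))/6 = 1/6.
Left endpoints: -2.5, -7/3, -13/6, -2, -11/6, -5/3.
v(-2.5) = -117.625, v(-7/3) = -2672/27, v(-13/6) = -17813/216, v(-2) = -68, v(-11/6) = -11971/216, v(-5/3) = -1204/27.
Sum = Δx · [v(-2.5) + v(-7/3) + v(-13/6) + ...].
Sum ≈ -77.845.

-77.845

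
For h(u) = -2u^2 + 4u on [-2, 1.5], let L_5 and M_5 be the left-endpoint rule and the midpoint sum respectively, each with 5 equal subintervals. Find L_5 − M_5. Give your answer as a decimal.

L_5 = -17.78.
M_5 = -10.7975.
L_5 − M_5 = -6.9825.

-6.9825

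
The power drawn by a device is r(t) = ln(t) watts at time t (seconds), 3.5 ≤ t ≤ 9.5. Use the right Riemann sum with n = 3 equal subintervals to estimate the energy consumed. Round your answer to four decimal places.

11.9419

Δt = (9.5 − 3.5)/3 = 2.
Right endpoints: 5.5, 7.5, 9.5.
r(5.5) ≈ 1.7047, r(7.5) ≈ 2.0149, r(9.5) ≈ 2.2513.
Sum = Δt · [r(5.5) + r(7.5) + r(9.5)].
Sum ≈ 11.9419.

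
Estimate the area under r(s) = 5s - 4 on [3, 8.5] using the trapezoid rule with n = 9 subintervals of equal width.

Δs = (8.5 − 3)/9 = 11/18.
r(3) = 11, r(65/18) = 253/18, r(38/9) = 154/9, r(29/6) = 121/6, r(49/9) = 209/9, r(109/18) = 473/18, r(20/3) = 88/3, r(131/18) = 583/18, r(71/9) = 319/9, r(8.5) = 38.5.
T_9 = (Δs/2)·[r(s_0) + 2r(s_1) + ... + 2r(s_{8}) + r(s_9)].
Sum = 136.125.

136.125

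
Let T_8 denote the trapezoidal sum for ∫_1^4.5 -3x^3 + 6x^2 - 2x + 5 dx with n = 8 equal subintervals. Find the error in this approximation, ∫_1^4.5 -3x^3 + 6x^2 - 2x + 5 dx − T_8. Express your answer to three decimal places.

2.094

Exact integral: ∫_1^4.5 f(x) dx = -128.296875.
T_8 ≈ -130.39038.
Error ≈ -128.296875 − (-130.39038) ≈ 2.094.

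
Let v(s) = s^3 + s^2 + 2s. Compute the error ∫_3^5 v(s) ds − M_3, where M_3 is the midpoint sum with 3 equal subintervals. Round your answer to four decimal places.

Exact integral: ∫_3^5 v(s) ds ≈ 184.666667.
M_3 ≈ 183.703704.
Error ≈ 184.666667 − 183.703704 ≈ 0.9630.

0.9630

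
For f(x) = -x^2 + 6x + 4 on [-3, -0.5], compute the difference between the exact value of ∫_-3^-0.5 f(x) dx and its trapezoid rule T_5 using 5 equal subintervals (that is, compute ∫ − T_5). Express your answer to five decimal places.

Exact integral: ∫_-3^-0.5 f(x) dx ≈ -25.2083333.
T_5 = -25.3125.
Error ≈ -25.2083333 − (-25.3125) ≈ 0.10417.

0.10417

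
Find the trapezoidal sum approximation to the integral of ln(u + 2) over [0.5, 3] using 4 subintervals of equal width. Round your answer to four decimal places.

Δu = (3 − 0.5)/4 = 0.625.
f(0.5) ≈ 0.9163, f(1.125) ≈ 1.1394, f(1.75) ≈ 1.3218, f(2.375) ≈ 1.4759, f(3) ≈ 1.6094.
T_4 = (Δu/2)·[f(u_0) + 2f(u_1) + 2f(u_2) + 2f(u_3) + f(u_4)].
Sum ≈ 3.2500.

3.2500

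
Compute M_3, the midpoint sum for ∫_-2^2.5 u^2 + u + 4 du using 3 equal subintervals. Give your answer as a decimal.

26.15625

Δu = (2.5 − (-2))/3 = 1.5.
Midpoints: -1.25, 0.25, 1.75.
f(-1.25) = 4.3125, f(0.25) = 4.3125, f(1.75) = 8.8125.
Sum = Δu · [f(-1.25) + f(0.25) + f(1.75)].
Sum = 26.15625.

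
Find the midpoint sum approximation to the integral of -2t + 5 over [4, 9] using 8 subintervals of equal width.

Δt = (9 − 4)/8 = 0.625.
Midpoints: 4.3125, 4.9375, 5.5625, 6.1875, 6.8125, 7.4375, 8.0625, 8.6875.
f(4.3125) = -3.625, f(4.9375) = -4.875, f(5.5625) = -6.125, f(6.1875) = -7.375, f(6.8125) = -8.625, f(7.4375) = -9.875, f(8.0625) = -11.125, f(8.6875) = -12.375.
Sum = Δt · [f(4.3125) + f(4.9375) + f(5.5625) + ...].
Sum = -40.

-40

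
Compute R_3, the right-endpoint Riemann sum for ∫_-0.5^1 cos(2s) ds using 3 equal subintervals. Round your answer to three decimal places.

0.562

Δs = (1 − (-0.5))/3 = 0.5.
Right endpoints: 0, 0.5, 1.
f(0) ≈ 1.000, f(0.5) ≈ 0.540, f(1) ≈ -0.416.
Sum = Δs · [f(0) + f(0.5) + f(1)].
Sum ≈ 0.562.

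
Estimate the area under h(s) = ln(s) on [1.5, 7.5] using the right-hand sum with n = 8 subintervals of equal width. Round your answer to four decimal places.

Δs = (7.5 − 1.5)/8 = 0.75.
Right endpoints: 2.25, 3, 3.75, 4.5, 5.25, 6, 6.75, 7.5.
h(2.25) ≈ 0.8109, h(3) ≈ 1.0986, h(3.75) ≈ 1.3218, h(4.5) ≈ 1.5041, h(5.25) ≈ 1.6582, h(6) ≈ 1.7918, h(6.75) ≈ 1.9095, h(7.5) ≈ 2.0149.
Sum = Δs · [h(2.25) + h(3) + h(3.75) + ...].
Sum ≈ 9.0824.

9.0824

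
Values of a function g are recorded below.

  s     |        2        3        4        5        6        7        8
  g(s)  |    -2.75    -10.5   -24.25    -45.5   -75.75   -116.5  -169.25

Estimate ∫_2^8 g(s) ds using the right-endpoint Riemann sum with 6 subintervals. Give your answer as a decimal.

-441.75

Δs = 1.
Sum = 1·[(-10.5) + (-24.25) + (-45.5) + (-75.75) + (-116.5) + (-169.25)] = -441.75.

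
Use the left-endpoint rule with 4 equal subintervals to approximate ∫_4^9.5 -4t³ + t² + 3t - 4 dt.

-5554.484375

Δt = (9.5 − 4)/4 = 1.375.
Left endpoints: 4, 5.375, 6.75, 8.125.
f(4) = -232, f(5.375) = -580.1328125, f(6.75) = -1168.375, f(8.125) = -2059.1171875.
Sum = Δt · [f(4) + f(5.375) + f(6.75) + f(8.125)].
Sum = -5554.484375.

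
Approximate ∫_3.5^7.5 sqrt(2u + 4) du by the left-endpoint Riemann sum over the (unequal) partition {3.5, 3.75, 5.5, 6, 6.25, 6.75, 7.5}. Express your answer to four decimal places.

Subinterval widths: 0.25, 1.75, 0.5, 0.25, 0.5, 0.75.
Left endpoints: 3.5, 3.75, 5.5, 6, 6.25, 6.75.
f(3.5) ≈ 3.3166, f(3.75) ≈ 3.3912, f(5.5) ≈ 3.8730, f(6) ≈ 4.0000, f(6.25) ≈ 4.0620, f(6.75) ≈ 4.1833.
Sum = Σ Δu_i · f(u_i).
Sum ≈ 14.8687.

14.8687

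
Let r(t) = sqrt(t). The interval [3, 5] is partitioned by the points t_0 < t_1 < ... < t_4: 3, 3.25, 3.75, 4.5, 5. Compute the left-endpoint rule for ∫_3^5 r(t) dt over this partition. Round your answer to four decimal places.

Subinterval widths: 0.25, 0.5, 0.75, 0.5.
Left endpoints: 3, 3.25, 3.75, 4.5.
r(3) ≈ 1.7321, r(3.25) ≈ 1.8028, r(3.75) ≈ 1.9365, r(4.5) ≈ 2.1213.
Sum = Σ Δt_i · r(t_i).
Sum ≈ 3.8474.

3.8474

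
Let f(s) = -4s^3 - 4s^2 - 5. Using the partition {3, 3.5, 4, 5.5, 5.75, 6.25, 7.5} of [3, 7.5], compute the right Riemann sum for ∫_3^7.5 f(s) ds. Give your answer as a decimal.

Subinterval widths: 0.5, 0.5, 1.5, 0.25, 0.5, 1.25.
Right endpoints: 3.5, 4, 5.5, 5.75, 6.25, 7.5.
f(3.5) = -225.5, f(4) = -325, f(5.5) = -791.5, f(5.75) = -897.6875, f(6.25) = -1137.8125, f(7.5) = -1917.5.
Sum = Σ Δs_i · f(s_i).
Sum = -4652.703125.

-4652.703125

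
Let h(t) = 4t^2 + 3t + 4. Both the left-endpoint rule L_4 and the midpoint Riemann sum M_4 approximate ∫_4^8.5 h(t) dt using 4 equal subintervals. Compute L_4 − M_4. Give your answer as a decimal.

L_4 = 705.515625.
M_4 = 833.9765625.
L_4 − M_4 = -128.4609375.

-128.4609375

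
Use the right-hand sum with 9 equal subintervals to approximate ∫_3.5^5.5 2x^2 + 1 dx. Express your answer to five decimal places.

Δx = (5.5 − 3.5)/9 = 2/9.
Right endpoints: 67/18, 71/18, 25/6, 79/18, 83/18, 29/6, 91/18, 95/18, 5.5.
f(67/18) = 4651/162, f(71/18) = 5203/162, f(25/6) = 643/18, f(79/18) = 6403/162, f(83/18) = 7051/162, f(29/6) = 859/18, f(91/18) = 8443/162, f(95/18) = 9187/162, f(5.5) = 61.5.
Sum = Δx · [f(67/18) + f(71/18) + f(25/6) + ...].
Sum ≈ 88.36626.

88.36626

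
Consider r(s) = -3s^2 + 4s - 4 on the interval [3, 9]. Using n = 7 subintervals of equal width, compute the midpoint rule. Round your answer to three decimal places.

-580.898

Δs = (9 − 3)/7 = 6/7.
Midpoints: 24/7, 30/7, 36/7, 6, 48/7, 54/7, 60/7.
r(24/7) = -1252/49, r(30/7) = -2056/49, r(36/7) = -3076/49, r(6) = -88, r(48/7) = -5764/49, r(54/7) = -7432/49, r(60/7) = -9316/49.
Sum = Δs · [r(24/7) + r(30/7) + r(36/7) + ...].
Sum ≈ -580.898.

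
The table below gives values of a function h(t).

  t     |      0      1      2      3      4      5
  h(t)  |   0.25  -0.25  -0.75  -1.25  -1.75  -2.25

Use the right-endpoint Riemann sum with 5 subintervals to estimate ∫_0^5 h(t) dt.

-6.25

Δt = 1.
Sum = 1·[(-0.25) + (-0.75) + (-1.25) + (-1.75) + (-2.25)] = -6.25.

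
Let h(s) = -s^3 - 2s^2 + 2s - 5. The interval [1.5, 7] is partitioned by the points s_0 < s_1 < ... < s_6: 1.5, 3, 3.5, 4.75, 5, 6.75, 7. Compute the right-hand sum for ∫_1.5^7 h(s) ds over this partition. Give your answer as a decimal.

Subinterval widths: 1.5, 0.5, 1.25, 0.25, 1.75, 0.25.
Right endpoints: 3, 3.5, 4.75, 5, 6.75, 7.
h(3) = -44, h(3.5) = -65.375, h(4.75) = -147.796875, h(5) = -170, h(6.75) = -390.171875, h(7) = -432.
Sum = Σ Δs_i · h(s_i).
Sum = -1116.734375.

-1116.734375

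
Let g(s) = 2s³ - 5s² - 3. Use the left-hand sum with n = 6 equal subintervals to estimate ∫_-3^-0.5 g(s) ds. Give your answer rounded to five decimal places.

-114.19416

Δs = (-0.5 − (-3))/6 = 5/12.
Left endpoints: -3, -31/12, -13/6, -1.75, -4/3, -11/12.
g(-3) = -102, g(-31/12) = -61213/864, g(-13/6) = -1264/27, g(-1.75) = -29.03125, g(-4/3) = -449/27, g(-11/12) = -7553/864.
Sum = Δs · [g(-3) + g(-31/12) + g(-13/6) + ...].
Sum ≈ -114.19416.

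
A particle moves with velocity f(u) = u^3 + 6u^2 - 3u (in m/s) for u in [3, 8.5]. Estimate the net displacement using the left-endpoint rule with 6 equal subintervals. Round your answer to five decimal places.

1946.57509

Δu = (8.5 − 3)/6 = 11/12.
Left endpoints: 3, 47/12, 29/6, 5.75, 20/3, 91/12.
f(3) = 72, f(47/12) = 242567/1728, f(29/6) = 51533/216, f(5.75) = 371.234375, f(20/3) = 14660/27, f(91/12) = 1310491/1728.
Sum = Δu · [f(3) + f(47/12) + f(29/6) + ...].
Sum ≈ 1946.57509.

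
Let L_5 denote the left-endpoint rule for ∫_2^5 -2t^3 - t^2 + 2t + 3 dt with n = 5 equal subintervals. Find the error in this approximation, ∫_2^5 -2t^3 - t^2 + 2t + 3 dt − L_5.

Exact integral: ∫_2^5 f(t) dt = -313.5.
L_5 = -242.76.
Error = -313.5 − (-242.76) = -70.74.

-70.74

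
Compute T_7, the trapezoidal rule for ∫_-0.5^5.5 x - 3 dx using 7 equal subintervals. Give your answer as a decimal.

-3

Δx = (5.5 − (-0.5))/7 = 6/7.
f(-0.5) = -3.5, f(5/14) = -37/14, f(17/14) = -25/14, f(29/14) = -13/14, f(41/14) = -1/14, f(53/14) = 11/14, f(65/14) = 23/14, f(5.5) = 2.5.
T_7 = (Δx/2)·[f(x_0) + 2f(x_1) + ... + 2f(x_{6}) + f(x_7)].
Sum = -3.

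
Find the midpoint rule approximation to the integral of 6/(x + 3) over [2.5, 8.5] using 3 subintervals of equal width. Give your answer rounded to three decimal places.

4.401

Δx = (8.5 − 2.5)/3 = 2.
Midpoints: 3.5, 5.5, 7.5.
f(3.5) = 12/13, f(5.5) = 12/17, f(7.5) = 4/7.
Sum = Δx · [f(3.5) + f(5.5) + f(7.5)].
Sum ≈ 4.401.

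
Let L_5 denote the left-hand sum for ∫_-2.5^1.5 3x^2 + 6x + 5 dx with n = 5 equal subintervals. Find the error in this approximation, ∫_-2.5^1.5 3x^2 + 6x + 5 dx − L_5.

Exact integral: ∫_-2.5^1.5 f(x) dx = 27.
L_5 = 23.48.
Error = 27 − 23.48 = 3.52.

3.52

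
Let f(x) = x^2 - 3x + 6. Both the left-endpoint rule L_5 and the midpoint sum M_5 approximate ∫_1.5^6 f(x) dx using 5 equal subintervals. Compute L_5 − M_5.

L_5 = 38.745.
M_5 = 46.94625.
L_5 − M_5 = -8.20125.

-8.20125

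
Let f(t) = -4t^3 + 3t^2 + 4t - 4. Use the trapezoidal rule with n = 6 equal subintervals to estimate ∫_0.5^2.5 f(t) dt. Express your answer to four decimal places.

Δt = (2.5 − 0.5)/6 = 1/3.
f(0.5) = -1.75, f(5/6) = -97/108, f(7/6) = -173/108, f(1.5) = -4.75, f(11/6) = -1213/108, f(13/6) = -2369/108, f(2.5) = -37.75.
T_6 = (Δt/2)·[f(t_0) + 2f(t_1) + ... + 2f(t_{5}) + f(t_6)].
Sum ≈ -20.0556.

-20.0556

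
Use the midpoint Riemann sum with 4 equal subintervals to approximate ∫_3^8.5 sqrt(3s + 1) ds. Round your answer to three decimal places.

Δs = (8.5 − 3)/4 = 1.375.
Midpoints: 3.6875, 5.0625, 6.4375, 7.8125.
f(3.6875) ≈ 3.473, f(5.0625) ≈ 4.023, f(6.4375) ≈ 4.507, f(7.8125) ≈ 4.943.
Sum = Δs · [f(3.6875) + f(5.0625) + f(6.4375) + f(7.8125)].
Sum ≈ 23.302.

23.302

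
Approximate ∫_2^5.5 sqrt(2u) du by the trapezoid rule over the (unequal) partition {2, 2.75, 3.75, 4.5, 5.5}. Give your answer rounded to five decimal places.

9.48166

Subinterval widths: 0.75, 1, 0.75, 1.
f(2) ≈ 2.00000, f(2.75) ≈ 2.34521, f(3.75) ≈ 2.73861, f(4.5) ≈ 3.00000, f(5.5) ≈ 3.31662.
On each subinterval the trapezoid contributes (Δu_i/2)·[f(u_{i-1}) + f(u_i)].
Sum ≈ 9.48166.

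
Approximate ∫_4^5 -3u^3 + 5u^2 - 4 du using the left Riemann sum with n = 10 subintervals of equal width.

Δu = (5 − 4)/10 = 0.1.
Left endpoints: 4, 4.1, 4.2, 4.3, 4.4, 4.5, 4.6, 4.7, 4.8, 4.9.
f(4) = -116, f(4.1) = -126.713, f(4.2) = -138.064, f(4.3) = -150.071, f(4.4) = -162.752, f(4.5) = -176.125, f(4.6) = -190.208, f(4.7) = -205.019, f(4.8) = -220.576, f(4.9) = -236.897.
Sum = Δu · [f(4) + f(4.1) + f(4.2) + ...].
Sum = -172.2425.

-172.2425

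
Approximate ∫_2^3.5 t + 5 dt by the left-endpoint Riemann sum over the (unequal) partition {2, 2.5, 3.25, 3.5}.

11.1875

Subinterval widths: 0.5, 0.75, 0.25.
Left endpoints: 2, 2.5, 3.25.
f(2) = 7, f(2.5) = 7.5, f(3.25) = 8.25.
Sum = Σ Δt_i · f(t_i).
Sum = 11.1875.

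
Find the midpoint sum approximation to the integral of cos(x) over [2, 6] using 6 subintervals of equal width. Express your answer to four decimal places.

Δx = (6 − 2)/6 = 2/3.
Midpoints: 7/3, 3, 11/3, 13/3, 5, 17/3.
f(7/3) ≈ -0.6908, f(3) ≈ -0.9900, f(11/3) ≈ -0.8653, f(13/3) ≈ -0.3700, f(5) ≈ 0.2837, f(17/3) ≈ 0.8159.
Sum = Δx · [f(7/3) + f(3) + f(11/3) + ...].
Sum ≈ -1.2110.

-1.2110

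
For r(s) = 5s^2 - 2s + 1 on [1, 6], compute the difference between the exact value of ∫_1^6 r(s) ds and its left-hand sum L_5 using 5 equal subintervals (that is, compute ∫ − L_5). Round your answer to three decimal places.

78.333

Exact integral: ∫_1^6 r(s) ds ≈ 328.33333.
L_5 = 250.
Error ≈ 328.33333 − 250 ≈ 78.333.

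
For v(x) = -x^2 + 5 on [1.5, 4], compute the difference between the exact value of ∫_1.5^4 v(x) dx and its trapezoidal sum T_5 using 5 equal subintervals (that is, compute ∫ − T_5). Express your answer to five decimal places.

0.10417

Exact integral: ∫_1.5^4 v(x) dx ≈ -7.7083333.
T_5 = -7.8125.
Error ≈ -7.7083333 − (-7.8125) ≈ 0.10417.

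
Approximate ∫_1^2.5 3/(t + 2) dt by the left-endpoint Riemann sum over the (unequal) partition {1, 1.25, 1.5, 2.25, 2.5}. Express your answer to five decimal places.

Subinterval widths: 0.25, 0.25, 0.75, 0.25.
Left endpoints: 1, 1.25, 1.5, 2.25.
f(1) = 1, f(1.25) = 12/13, f(1.5) = 6/7, f(2.25) = 12/17.
Sum = Σ Δt_i · f(t_i).
Sum ≈ 1.30010.

1.30010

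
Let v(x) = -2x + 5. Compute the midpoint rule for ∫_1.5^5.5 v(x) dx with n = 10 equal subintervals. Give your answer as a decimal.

Δx = (5.5 − 1.5)/10 = 0.4.
Midpoints: 1.7, 2.1, 2.5, 2.9, 3.3, 3.7, 4.1, 4.5, 4.9, 5.3.
v(1.7) = 1.6, v(2.1) = 0.8, v(2.5) = 0, v(2.9) = -0.8, v(3.3) = -1.6, v(3.7) = -2.4, v(4.1) = -3.2, v(4.5) = -4, v(4.9) = -4.8, v(5.3) = -5.6.
Sum = Δx · [v(1.7) + v(2.1) + v(2.5) + ...].
Sum = -8.

-8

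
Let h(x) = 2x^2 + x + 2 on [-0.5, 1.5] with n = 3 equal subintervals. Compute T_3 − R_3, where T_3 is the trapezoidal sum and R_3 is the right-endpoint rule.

T_3 ≈ 7.629630.
R_3 ≈ 9.629630.
T_3 − R_3 = -2.

-2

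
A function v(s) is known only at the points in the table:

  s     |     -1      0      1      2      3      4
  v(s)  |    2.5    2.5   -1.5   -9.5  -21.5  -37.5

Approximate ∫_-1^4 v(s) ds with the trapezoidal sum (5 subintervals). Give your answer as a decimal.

-47.5

Δs = 1.
T_5 = (1/2)·[2.5 + 2·2.5 + 2·(-1.5) + 2·(-9.5) + 2·(-21.5) + (-37.5)] = -47.5.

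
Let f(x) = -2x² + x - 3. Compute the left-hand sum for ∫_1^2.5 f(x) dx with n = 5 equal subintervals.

Δx = (2.5 − 1)/5 = 0.3.
Left endpoints: 1, 1.3, 1.6, 1.9, 2.2.
f(1) = -4, f(1.3) = -5.08, f(1.6) = -6.52, f(1.9) = -8.32, f(2.2) = -10.48.
Sum = Δx · [f(1) + f(1.3) + f(1.6) + f(1.9) + f(2.2)].
Sum = -10.32.

-10.32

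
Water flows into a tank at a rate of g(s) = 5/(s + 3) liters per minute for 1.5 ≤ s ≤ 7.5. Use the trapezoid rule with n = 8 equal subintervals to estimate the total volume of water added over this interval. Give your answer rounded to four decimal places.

Δs = (7.5 − 1.5)/8 = 0.75.
g(1.5) = 10/9, g(2.25) = 20/21, g(3) = 5/6, g(3.75) = 20/27, g(4.5) = 2/3, g(5.25) = 20/33, g(6) = 5/9, g(6.75) = 20/39, g(7.5) = 10/21.
T_8 = (Δs/2)·[g(s_0) + 2g(s_1) + ... + 2g(s_{7}) + g(s_8)].
Sum ≈ 4.2459.

4.2459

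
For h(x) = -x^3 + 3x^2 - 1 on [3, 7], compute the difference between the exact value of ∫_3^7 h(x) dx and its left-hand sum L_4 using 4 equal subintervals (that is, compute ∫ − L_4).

-90

Exact integral: ∫_3^7 h(x) dx = -268.
L_4 = -178.
Error = -268 − (-178) = -90.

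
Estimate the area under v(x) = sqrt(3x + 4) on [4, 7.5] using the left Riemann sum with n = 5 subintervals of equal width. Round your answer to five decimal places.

Δx = (7.5 − 4)/5 = 0.7.
Left endpoints: 4, 4.7, 5.4, 6.1, 6.8.
v(4) ≈ 4.00000, v(4.7) ≈ 4.25441, v(5.4) ≈ 4.49444, v(6.1) ≈ 4.72229, v(6.8) ≈ 4.93964.
Sum = Δx · [v(4) + v(4.7) + v(5.4) + v(6.1) + v(6.8)].
Sum ≈ 15.68754.

15.68754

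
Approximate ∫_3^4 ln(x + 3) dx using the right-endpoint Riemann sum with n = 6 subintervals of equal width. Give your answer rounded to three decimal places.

1.884

Δx = (4 − 3)/6 = 1/6.
Right endpoints: 19/6, 10/3, 3.5, 11/3, 23/6, 4.
f(19/6) ≈ 1.819, f(10/3) ≈ 1.846, f(3.5) ≈ 1.872, f(11/3) ≈ 1.897, f(23/6) ≈ 1.922, f(4) ≈ 1.946.
Sum = Δx · [f(19/6) + f(10/3) + f(3.5) + ...].
Sum ≈ 1.884.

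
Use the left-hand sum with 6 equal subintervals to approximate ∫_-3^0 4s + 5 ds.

-6

Δs = (0 − (-3))/6 = 0.5.
Left endpoints: -3, -2.5, -2, -1.5, -1, -0.5.
f(-3) = -7, f(-2.5) = -5, f(-2) = -3, f(-1.5) = -1, f(-1) = 1, f(-0.5) = 3.
Sum = Δs · [f(-3) + f(-2.5) + f(-2) + ...].
Sum = -6.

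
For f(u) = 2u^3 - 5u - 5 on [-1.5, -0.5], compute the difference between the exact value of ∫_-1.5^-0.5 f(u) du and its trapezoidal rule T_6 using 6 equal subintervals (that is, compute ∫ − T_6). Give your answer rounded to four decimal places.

Exact integral: ∫_-1.5^-0.5 f(u) du = -2.5.
T_6 ≈ -2.527778.
Error ≈ -2.5 − (-2.527778) ≈ 0.0278.

0.0278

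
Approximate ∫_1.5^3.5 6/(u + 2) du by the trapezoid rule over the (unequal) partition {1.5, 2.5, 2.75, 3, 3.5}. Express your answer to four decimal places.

Subinterval widths: 1, 0.25, 0.25, 0.5.
f(1.5) = 12/7, f(2.5) = 4/3, f(2.75) = 24/19, f(3) = 1.2, f(3.5) = 12/11.
On each subinterval the trapezoid contributes (Δu_i/2)·[f(u_{i-1}) + f(u_i)].
Sum ≈ 2.7290.

2.7290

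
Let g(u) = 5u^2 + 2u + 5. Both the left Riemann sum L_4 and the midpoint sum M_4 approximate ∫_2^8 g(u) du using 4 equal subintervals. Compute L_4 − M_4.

L_4 = 707.25.
M_4 = 924.375.
L_4 − M_4 = -217.125.

-217.125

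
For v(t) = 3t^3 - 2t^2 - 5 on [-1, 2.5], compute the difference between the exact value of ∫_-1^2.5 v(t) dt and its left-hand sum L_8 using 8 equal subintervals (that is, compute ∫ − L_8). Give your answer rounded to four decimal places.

8.0829

Exact integral: ∫_-1^2.5 v(t) dt ≈ -0.036458.
L_8 ≈ -8.119385.
Error ≈ -0.036458 − (-8.119385) ≈ 8.0829.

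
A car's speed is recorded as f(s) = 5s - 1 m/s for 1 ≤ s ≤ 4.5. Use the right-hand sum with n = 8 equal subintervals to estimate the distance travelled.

Δs = (4.5 − 1)/8 = 0.4375.
Right endpoints: 1.4375, 1.875, 2.3125, 2.75, 3.1875, 3.625, 4.0625, 4.5.
f(1.4375) = 6.1875, f(1.875) = 8.375, f(2.3125) = 10.5625, f(2.75) = 12.75, f(3.1875) = 14.9375, f(3.625) = 17.125, f(4.0625) = 19.3125, f(4.5) = 21.5.
Sum = Δs · [f(1.4375) + f(1.875) + f(2.3125) + ...].
Sum = 48.453125.

48.453125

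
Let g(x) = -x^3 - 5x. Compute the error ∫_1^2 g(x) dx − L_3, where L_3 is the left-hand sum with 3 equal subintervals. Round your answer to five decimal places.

Exact integral: ∫_1^2 g(x) dx = -11.25.
L_3 ≈ -9.3333333.
Error ≈ -11.25 − (-9.3333333) ≈ -1.91667.

-1.91667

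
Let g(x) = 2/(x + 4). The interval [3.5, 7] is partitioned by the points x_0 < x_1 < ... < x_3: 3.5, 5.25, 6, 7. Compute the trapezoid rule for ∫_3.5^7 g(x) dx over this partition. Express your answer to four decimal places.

0.7695

Subinterval widths: 1.75, 0.75, 1.
g(3.5) = 4/15, g(5.25) = 8/37, g(6) = 0.2, g(7) = 2/11.
On each subinterval the trapezoid contributes (Δx_i/2)·[g(x_{i-1}) + g(x_i)].
Sum ≈ 0.7695.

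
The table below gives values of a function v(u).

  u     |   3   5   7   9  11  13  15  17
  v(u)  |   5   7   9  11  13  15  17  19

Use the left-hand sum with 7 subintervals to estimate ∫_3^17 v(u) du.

154

Δu = 2.
Sum = 2·[5 + 7 + 9 + 11 + 13 + 15 + 17] = 154.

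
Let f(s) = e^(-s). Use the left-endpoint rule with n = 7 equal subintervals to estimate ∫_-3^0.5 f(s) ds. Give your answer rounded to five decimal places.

Δs = (0.5 − (-3))/7 = 0.5.
Left endpoints: -3, -2.5, -2, -1.5, -1, -0.5, 0.
f(-3) ≈ 20.08554, f(-2.5) ≈ 12.18249, f(-2) ≈ 7.38906, f(-1.5) ≈ 4.48169, f(-1) ≈ 2.71828, f(-0.5) ≈ 1.64872, f(0) ≈ 1.00000.
Sum = Δs · [f(-3) + f(-2.5) + f(-2) + ...].
Sum ≈ 24.75289.

24.75289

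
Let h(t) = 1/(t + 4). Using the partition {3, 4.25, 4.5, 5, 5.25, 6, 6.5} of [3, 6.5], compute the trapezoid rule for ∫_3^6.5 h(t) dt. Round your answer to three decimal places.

Subinterval widths: 1.25, 0.25, 0.5, 0.25, 0.75, 0.5.
h(3) = 1/7, h(4.25) = 4/33, h(4.5) = 2/17, h(5) = 1/9, h(5.25) = 4/37, h(6) = 0.1, h(6.5) = 2/21.
On each subinterval the trapezoid contributes (Δt_i/2)·[h(t_{i-1}) + h(t_i)].
Sum ≈ 0.406.

0.406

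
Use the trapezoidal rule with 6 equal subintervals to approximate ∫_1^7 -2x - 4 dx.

Δx = (7 − 1)/6 = 1.
f(1) = -6, f(2) = -8, f(3) = -10, f(4) = -12, f(5) = -14, f(6) = -16, f(7) = -18.
T_6 = (Δx/2)·[f(x_0) + 2f(x_1) + ... + 2f(x_{5}) + f(x_6)].
Sum = -72.

-72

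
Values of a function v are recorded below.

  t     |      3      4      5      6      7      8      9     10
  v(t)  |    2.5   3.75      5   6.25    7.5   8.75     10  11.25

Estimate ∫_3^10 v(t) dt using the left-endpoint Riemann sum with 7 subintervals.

Δt = 1.
Sum = 1·[2.5 + 3.75 + 5 + 6.25 + 7.5 + 8.75 + 10] = 43.75.

43.75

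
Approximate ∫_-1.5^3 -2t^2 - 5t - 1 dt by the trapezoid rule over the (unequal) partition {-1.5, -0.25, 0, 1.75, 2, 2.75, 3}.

-44.21875

Subinterval widths: 1.25, 0.25, 1.75, 0.25, 0.75, 0.25.
f(-1.5) = 2, f(-0.25) = 0.125, f(0) = -1, f(1.75) = -15.875, f(2) = -19, f(2.75) = -29.875, f(3) = -34.
On each subinterval the trapezoid contributes (Δt_i/2)·[f(t_{i-1}) + f(t_i)].
Sum = -44.21875.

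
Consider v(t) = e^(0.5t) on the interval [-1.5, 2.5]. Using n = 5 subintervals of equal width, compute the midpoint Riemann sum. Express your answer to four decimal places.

5.9959

Δt = (2.5 − (-1.5))/5 = 0.8.
Midpoints: -1.1, -0.3, 0.5, 1.3, 2.1.
v(-1.1) ≈ 0.5769, v(-0.3) ≈ 0.8607, v(0.5) ≈ 1.2840, v(1.3) ≈ 1.9155, v(2.1) ≈ 2.8577.
Sum = Δt · [v(-1.1) + v(-0.3) + v(0.5) + v(1.3) + v(2.1)].
Sum ≈ 5.9959.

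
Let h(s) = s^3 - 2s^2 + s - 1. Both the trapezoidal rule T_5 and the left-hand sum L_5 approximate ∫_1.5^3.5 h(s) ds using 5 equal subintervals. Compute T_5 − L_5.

4.3

T_5 = 13.21.
L_5 = 8.91.
T_5 − L_5 = 4.3.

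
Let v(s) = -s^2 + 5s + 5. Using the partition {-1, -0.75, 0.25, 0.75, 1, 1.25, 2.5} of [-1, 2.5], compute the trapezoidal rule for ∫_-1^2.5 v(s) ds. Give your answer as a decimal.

Subinterval widths: 0.25, 1, 0.5, 0.25, 0.25, 1.25.
v(-1) = -1, v(-0.75) = 0.6875, v(0.25) = 6.1875, v(0.75) = 8.1875, v(1) = 9, v(1.25) = 9.6875, v(2.5) = 11.25.
On each subinterval the trapezoid contributes (Δs_i/2)·[v(s_{i-1}) + v(s_i)].
Sum = 24.5625.

24.5625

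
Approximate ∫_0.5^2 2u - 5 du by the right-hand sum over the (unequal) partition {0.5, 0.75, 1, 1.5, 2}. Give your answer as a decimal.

-3.125

Subinterval widths: 0.25, 0.25, 0.5, 0.5.
Right endpoints: 0.75, 1, 1.5, 2.
f(0.75) = -3.5, f(1) = -3, f(1.5) = -2, f(2) = -1.
Sum = Σ Δu_i · f(u_i).
Sum = -3.125.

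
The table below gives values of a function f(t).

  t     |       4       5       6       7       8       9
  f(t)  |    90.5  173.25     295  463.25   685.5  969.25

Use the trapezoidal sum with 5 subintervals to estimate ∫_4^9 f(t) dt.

Δt = 1.
T_5 = (1/2)·[90.5 + 2·173.25 + 2·295 + 2·463.25 + 2·685.5 + 969.25] = 2146.875.

2146.875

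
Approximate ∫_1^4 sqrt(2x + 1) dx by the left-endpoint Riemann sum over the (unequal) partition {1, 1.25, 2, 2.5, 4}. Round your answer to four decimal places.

Subinterval widths: 0.25, 0.75, 0.5, 1.5.
Left endpoints: 1, 1.25, 2, 2.5.
f(1) ≈ 1.7321, f(1.25) ≈ 1.8708, f(2) ≈ 2.2361, f(2.5) ≈ 2.4495.
Sum = Σ Δx_i · f(x_i).
Sum ≈ 6.6284.

6.6284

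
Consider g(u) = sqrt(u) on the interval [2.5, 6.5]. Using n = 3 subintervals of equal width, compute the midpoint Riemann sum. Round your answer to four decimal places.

Δu = (6.5 − 2.5)/3 = 4/3.
Midpoints: 19/6, 4.5, 35/6.
g(19/6) ≈ 1.7795, g(4.5) ≈ 2.1213, g(35/6) ≈ 2.4152.
Sum = Δu · [g(19/6) + g(4.5) + g(35/6)].
Sum ≈ 8.4214.

8.4214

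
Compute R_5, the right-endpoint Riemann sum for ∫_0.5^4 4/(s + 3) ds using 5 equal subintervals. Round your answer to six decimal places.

2.582540

Δs = (4 − 0.5)/5 = 0.7.
Right endpoints: 1.2, 1.9, 2.6, 3.3, 4.
f(1.2) = 20/21, f(1.9) = 40/49, f(2.6) = 5/7, f(3.3) = 40/63, f(4) = 4/7.
Sum = Δs · [f(1.2) + f(1.9) + f(2.6) + f(3.3) + f(4)].
Sum ≈ 2.582540.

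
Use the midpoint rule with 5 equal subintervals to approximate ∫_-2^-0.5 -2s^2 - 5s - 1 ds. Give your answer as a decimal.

2.6475

Δs = (-0.5 − (-2))/5 = 0.3.
Midpoints: -1.85, -1.55, -1.25, -0.95, -0.65.
f(-1.85) = 1.405, f(-1.55) = 1.945, f(-1.25) = 2.125, f(-0.95) = 1.945, f(-0.65) = 1.405.
Sum = Δs · [f(-1.85) + f(-1.55) + f(-1.25) + f(-0.95) + f(-0.65)].
Sum = 2.6475.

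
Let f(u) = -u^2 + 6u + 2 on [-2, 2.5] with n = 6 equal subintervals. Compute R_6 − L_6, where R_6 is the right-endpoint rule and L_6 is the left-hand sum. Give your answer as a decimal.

R_6 = 16.734375.
L_6 = -1.828125.
R_6 − L_6 = 18.5625.

18.5625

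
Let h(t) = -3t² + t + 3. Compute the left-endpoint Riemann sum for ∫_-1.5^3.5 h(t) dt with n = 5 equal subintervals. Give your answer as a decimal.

-16.25

Δt = (3.5 − (-1.5))/5 = 1.
Left endpoints: -1.5, -0.5, 0.5, 1.5, 2.5.
h(-1.5) = -5.25, h(-0.5) = 1.75, h(0.5) = 2.75, h(1.5) = -2.25, h(2.5) = -13.25.
Sum = Δt · [h(-1.5) + h(-0.5) + h(0.5) + h(1.5) + h(2.5)].
Sum = -16.25.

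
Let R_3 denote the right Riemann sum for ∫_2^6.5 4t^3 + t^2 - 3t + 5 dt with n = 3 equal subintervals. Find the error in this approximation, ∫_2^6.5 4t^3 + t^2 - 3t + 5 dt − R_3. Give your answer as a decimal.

-906.1875

Exact integral: ∫_2^6.5 f(t) dt = 1823.0625.
R_3 = 2729.25.
Error = 1823.0625 − 2729.25 = -906.1875.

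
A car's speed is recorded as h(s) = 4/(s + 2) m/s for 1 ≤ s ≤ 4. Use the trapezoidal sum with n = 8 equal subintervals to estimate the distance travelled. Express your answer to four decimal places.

Δs = (4 − 1)/8 = 0.375.
h(1) = 4/3, h(1.375) = 32/27, h(1.75) = 16/15, h(2.125) = 32/33, h(2.5) = 8/9, h(2.875) = 32/39, h(3.25) = 16/21, h(3.625) = 32/45, h(4) = 2/3.
T_8 = (Δs/2)·[h(s_0) + 2h(s_1) + ... + 2h(s_{7}) + h(s_8)].
Sum ≈ 2.7765.

2.7765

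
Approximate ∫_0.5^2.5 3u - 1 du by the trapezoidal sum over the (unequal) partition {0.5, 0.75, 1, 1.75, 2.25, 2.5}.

7

Subinterval widths: 0.25, 0.25, 0.75, 0.5, 0.25.
f(0.5) = 0.5, f(0.75) = 1.25, f(1) = 2, f(1.75) = 4.25, f(2.25) = 5.75, f(2.5) = 6.5.
On each subinterval the trapezoid contributes (Δu_i/2)·[f(u_{i-1}) + f(u_i)].
Sum = 7.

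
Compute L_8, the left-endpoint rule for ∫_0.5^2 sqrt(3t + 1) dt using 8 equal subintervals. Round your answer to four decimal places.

Δt = (2 − 0.5)/8 = 0.1875.
Left endpoints: 0.5, 0.6875, 0.875, 1.0625, 1.25, 1.4375, 1.625, 1.8125.
f(0.5) ≈ 1.5811, f(0.6875) ≈ 1.7500, f(0.875) ≈ 1.9039, f(1.0625) ≈ 2.0463, f(1.25) ≈ 2.1794, f(1.4375) ≈ 2.3049, f(1.625) ≈ 2.4238, f(1.8125) ≈ 2.5372.
Sum = Δt · [f(0.5) + f(0.6875) + f(0.875) + ...].
Sum ≈ 3.1363.

3.1363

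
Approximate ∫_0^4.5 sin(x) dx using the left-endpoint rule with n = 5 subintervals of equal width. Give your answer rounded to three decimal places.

Δx = (4.5 − 0)/5 = 0.9.
Left endpoints: 0, 0.9, 1.8, 2.7, 3.6.
f(0) ≈ 0.000, f(0.9) ≈ 0.783, f(1.8) ≈ 0.974, f(2.7) ≈ 0.427, f(3.6) ≈ -0.443.
Sum = Δx · [f(0) + f(0.9) + f(1.8) + f(2.7) + f(3.6)].
Sum ≈ 1.568.

1.568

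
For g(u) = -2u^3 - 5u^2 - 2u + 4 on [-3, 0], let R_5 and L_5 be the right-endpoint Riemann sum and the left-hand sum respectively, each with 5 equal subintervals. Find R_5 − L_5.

R_5 = 12.72.
L_5 = 21.72.
R_5 − L_5 = -9.

-9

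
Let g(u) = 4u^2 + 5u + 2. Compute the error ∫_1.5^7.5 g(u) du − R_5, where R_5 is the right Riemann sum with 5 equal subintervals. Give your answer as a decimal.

Exact integral: ∫_1.5^7.5 g(u) du = 705.
R_5 = 858.36.
Error = 705 − 858.36 = -153.36.

-153.36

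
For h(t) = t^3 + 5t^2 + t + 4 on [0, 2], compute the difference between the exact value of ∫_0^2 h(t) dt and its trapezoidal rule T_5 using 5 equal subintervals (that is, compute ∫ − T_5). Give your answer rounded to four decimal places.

Exact integral: ∫_0^2 h(t) dt ≈ 27.333333.
T_5 = 27.76.
Error ≈ 27.333333 − 27.76 ≈ -0.4267.

-0.4267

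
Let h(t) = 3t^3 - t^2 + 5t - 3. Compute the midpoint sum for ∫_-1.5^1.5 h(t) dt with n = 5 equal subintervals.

-11.16

Δt = (1.5 − (-1.5))/5 = 0.6.
Midpoints: -1.2, -0.6, 0, 0.6, 1.2.
h(-1.2) = -15.624, h(-0.6) = -7.008, h(0) = -3, h(0.6) = 0.288, h(1.2) = 6.744.
Sum = Δt · [h(-1.2) + h(-0.6) + h(0) + h(0.6) + h(1.2)].
Sum = -11.16.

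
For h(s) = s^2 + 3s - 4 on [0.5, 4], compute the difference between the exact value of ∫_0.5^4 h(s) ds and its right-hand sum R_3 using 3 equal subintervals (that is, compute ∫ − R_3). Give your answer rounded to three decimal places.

Exact integral: ∫_0.5^4 h(s) ds ≈ 30.91667.
R_3 ≈ 47.02315.
Error ≈ 30.91667 − 47.02315 ≈ -16.106.

-16.106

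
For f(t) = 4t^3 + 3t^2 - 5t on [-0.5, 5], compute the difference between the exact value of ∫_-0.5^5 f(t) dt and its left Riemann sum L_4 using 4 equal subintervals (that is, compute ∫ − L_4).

324.2421875

Exact integral: ∫_-0.5^5 f(t) dt = 688.1875.
L_4 = 363.9453125.
Error = 688.1875 − 363.9453125 = 324.2421875.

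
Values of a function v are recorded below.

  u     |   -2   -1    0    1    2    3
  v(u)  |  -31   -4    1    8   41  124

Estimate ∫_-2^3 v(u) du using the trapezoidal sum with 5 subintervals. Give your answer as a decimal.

92.5

Δu = 1.
T_5 = (1/2)·[(-31) + 2·(-4) + 2·1 + 2·8 + 2·41 + 124] = 92.5.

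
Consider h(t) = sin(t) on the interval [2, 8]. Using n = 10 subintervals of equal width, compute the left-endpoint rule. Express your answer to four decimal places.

-0.2865

Δt = (8 − 2)/10 = 0.6.
Left endpoints: 2, 2.6, 3.2, 3.8, 4.4, 5, 5.6, 6.2, 6.8, 7.4.
h(2) ≈ 0.9093, h(2.6) ≈ 0.5155, h(3.2) ≈ -0.0584, h(3.8) ≈ -0.6119, h(4.4) ≈ -0.9516, h(5) ≈ -0.9589, h(5.6) ≈ -0.6313, h(6.2) ≈ -0.0831, h(6.8) ≈ 0.4941, h(7.4) ≈ 0.8987.
Sum = Δt · [h(2) + h(2.6) + h(3.2) + ...].
Sum ≈ -0.2865.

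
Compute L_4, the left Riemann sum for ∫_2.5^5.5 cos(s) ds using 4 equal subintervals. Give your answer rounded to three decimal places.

Δs = (5.5 − 2.5)/4 = 0.75.
Left endpoints: 2.5, 3.25, 4, 4.75.
f(2.5) ≈ -0.801, f(3.25) ≈ -0.994, f(4) ≈ -0.654, f(4.75) ≈ 0.038.
Sum = Δs · [f(2.5) + f(3.25) + f(4) + f(4.75)].
Sum ≈ -1.808.

-1.808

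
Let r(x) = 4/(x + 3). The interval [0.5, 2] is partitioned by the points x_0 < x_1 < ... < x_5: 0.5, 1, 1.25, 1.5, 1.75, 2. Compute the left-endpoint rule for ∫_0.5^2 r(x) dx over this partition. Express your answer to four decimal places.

Subinterval widths: 0.5, 0.25, 0.25, 0.25, 0.25.
Left endpoints: 0.5, 1, 1.25, 1.5, 1.75.
r(0.5) = 8/7, r(1) = 1, r(1.25) = 16/17, r(1.5) = 8/9, r(1.75) = 16/19.
Sum = Σ Δx_i · r(x_i).
Sum ≈ 1.4895.

1.4895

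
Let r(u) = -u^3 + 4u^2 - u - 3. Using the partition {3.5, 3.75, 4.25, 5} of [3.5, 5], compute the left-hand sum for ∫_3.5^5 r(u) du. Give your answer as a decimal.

-10.53515625

Subinterval widths: 0.25, 0.5, 0.75.
Left endpoints: 3.5, 3.75, 4.25.
r(3.5) = -0.375, r(3.75) = -3.234375, r(4.25) = -11.765625.
Sum = Σ Δu_i · r(u_i).
Sum = -10.53515625.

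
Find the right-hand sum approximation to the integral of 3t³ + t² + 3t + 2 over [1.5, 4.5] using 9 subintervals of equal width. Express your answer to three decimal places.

Δt = (4.5 − 1.5)/9 = 1/3.
Right endpoints: 11/6, 13/6, 2.5, 17/6, 19/6, 3.5, 23/6, 25/6, 4.5.
f(11/6) = 2113/72, f(13/6) = 1049/24, f(2.5) = 62.625, f(17/6) = 6247/72, f(19/6) = 2803/24, f(3.5) = 153.375, f(23/6) = 14197/72, f(25/6) = 248.875, f(4.5) = 309.125.
Sum = Δt · [f(11/6) + f(13/6) + f(2.5) + ...].
Sum ≈ 415.931.

415.931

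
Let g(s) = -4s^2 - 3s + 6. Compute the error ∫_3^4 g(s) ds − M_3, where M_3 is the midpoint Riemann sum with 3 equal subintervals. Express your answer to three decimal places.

Exact integral: ∫_3^4 g(s) ds ≈ -53.83333.
M_3 ≈ -53.79630.
Error ≈ -53.83333 − (-53.79630) ≈ -0.037.

-0.037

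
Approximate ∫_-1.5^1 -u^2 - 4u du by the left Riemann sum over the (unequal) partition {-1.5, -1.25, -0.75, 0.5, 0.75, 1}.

Subinterval widths: 0.25, 0.5, 1.25, 0.25, 0.25.
Left endpoints: -1.5, -1.25, -0.75, 0.5, 0.75.
f(-1.5) = 3.75, f(-1.25) = 3.4375, f(-0.75) = 2.4375, f(0.5) = -2.25, f(0.75) = -3.5625.
Sum = Σ Δu_i · f(u_i).
Sum = 4.25.

4.25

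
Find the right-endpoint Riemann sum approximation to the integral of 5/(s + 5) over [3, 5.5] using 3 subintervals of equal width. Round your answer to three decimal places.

1.300

Δs = (5.5 − 3)/3 = 5/6.
Right endpoints: 23/6, 14/3, 5.5.
f(23/6) = 30/53, f(14/3) = 15/29, f(5.5) = 10/21.
Sum = Δs · [f(23/6) + f(14/3) + f(5.5)].
Sum ≈ 1.300.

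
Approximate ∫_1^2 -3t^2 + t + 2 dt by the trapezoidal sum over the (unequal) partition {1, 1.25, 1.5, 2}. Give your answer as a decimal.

Subinterval widths: 0.25, 0.25, 0.5.
f(1) = 0, f(1.25) = -1.4375, f(1.5) = -3.25, f(2) = -8.
On each subinterval the trapezoid contributes (Δt_i/2)·[f(t_{i-1}) + f(t_i)].
Sum = -3.578125.

-3.578125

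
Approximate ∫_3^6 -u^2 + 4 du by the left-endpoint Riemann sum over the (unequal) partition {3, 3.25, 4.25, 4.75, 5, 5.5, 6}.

-43.109375

Subinterval widths: 0.25, 1, 0.5, 0.25, 0.5, 0.5.
Left endpoints: 3, 3.25, 4.25, 4.75, 5, 5.5.
f(3) = -5, f(3.25) = -6.5625, f(4.25) = -14.0625, f(4.75) = -18.5625, f(5) = -21, f(5.5) = -26.25.
Sum = Σ Δu_i · f(u_i).
Sum = -43.109375.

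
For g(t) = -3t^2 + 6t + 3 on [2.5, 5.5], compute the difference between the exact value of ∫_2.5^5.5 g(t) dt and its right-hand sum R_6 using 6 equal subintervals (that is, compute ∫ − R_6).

Exact integral: ∫_2.5^5.5 g(t) dt = -69.75.
R_6 = -83.625.
Error = -69.75 − (-83.625) = 13.875.

13.875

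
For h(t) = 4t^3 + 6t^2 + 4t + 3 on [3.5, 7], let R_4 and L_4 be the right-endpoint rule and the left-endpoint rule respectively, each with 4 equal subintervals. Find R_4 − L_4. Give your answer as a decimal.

R_4 = 3593.81640625.
L_4 = 2338.19140625.
R_4 − L_4 = 1255.625.

1255.625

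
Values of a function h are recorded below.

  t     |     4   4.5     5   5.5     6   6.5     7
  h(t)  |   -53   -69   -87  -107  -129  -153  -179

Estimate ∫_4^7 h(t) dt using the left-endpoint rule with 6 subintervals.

-299

Δt = 0.5.
Sum = 0.5·[(-53) + (-69) + (-87) + (-107) + (-129) + (-153)] = -299.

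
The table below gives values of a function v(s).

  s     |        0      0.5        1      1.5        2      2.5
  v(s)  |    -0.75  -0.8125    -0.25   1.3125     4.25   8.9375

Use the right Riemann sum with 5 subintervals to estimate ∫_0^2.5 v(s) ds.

6.71875

Δs = 0.5.
Sum = 0.5·[(-0.8125) + (-0.25) + 1.3125 + 4.25 + 8.9375] = 6.71875.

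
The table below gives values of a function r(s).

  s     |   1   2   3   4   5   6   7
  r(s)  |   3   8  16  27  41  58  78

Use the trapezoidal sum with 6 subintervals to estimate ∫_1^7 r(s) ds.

190.5

Δs = 1.
T_6 = (1/2)·[3 + 2·8 + 2·16 + 2·27 + 2·41 + 2·58 + 78] = 190.5.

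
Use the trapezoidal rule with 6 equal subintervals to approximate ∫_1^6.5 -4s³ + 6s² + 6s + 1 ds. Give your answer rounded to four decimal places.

Δs = (6.5 − 1)/6 = 11/12.
f(1) = 9, f(23/12) = 2755/432, f(17/6) = -670/27, f(3.75) = -103.0625, f(14/3) = -6665/27, f(67/12) = -205057/432, f(6.5) = -805.
T_6 = (Δs/2)·[f(s_0) + 2f(s_1) + ... + 2f(s_{5}) + f(s_6)].
Sum ≈ -1137.6024.

-1137.6024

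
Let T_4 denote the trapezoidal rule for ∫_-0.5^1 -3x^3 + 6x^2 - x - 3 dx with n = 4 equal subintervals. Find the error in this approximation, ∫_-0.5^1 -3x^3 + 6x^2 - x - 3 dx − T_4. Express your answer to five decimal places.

-0.13184

Exact integral: ∫_-0.5^1 f(x) dx = -3.328125.
T_4 ≈ -3.1962891.
Error ≈ -3.328125 − (-3.1962891) ≈ -0.13184.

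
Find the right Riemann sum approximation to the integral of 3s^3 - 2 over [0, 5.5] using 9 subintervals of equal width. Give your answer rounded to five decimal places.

Δs = (5.5 − 0)/9 = 11/18.
Right endpoints: 11/18, 11/9, 11/6, 22/9, 55/18, 11/3, 77/18, 44/9, 5.5.
f(11/18) = -2557/1944, f(11/9) = 845/243, f(11/6) = 1187/72, f(22/9) = 10162/243, f(55/18) = 162487/1944, f(11/3) = 1313/9, f(77/18) = 452645/1944, f(44/9) = 84698/243, f(5.5) = 497.125.
Sum = Δs · [f(11/18) + f(11/9) + f(11/6) + ...].
Sum ≈ 836.28009.

836.28009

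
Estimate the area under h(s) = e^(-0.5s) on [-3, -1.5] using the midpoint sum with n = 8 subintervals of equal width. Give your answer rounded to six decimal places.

4.727647

Δs = (-1.5 − (-3))/8 = 0.1875.
Midpoints: -2.90625, -2.71875, -2.53125, -2.34375, -2.15625, -1.96875, -1.78125, -1.59375.
h(-2.90625) ≈ 4.276458, h(-2.71875) ≈ 3.893759, h(-2.53125) ≈ 3.545308, h(-2.34375) ≈ 3.228040, h(-2.15625) ≈ 2.939163, h(-1.96875) ≈ 2.676139, h(-1.78125) ≈ 2.436652, h(-1.59375) ≈ 2.218597.
Sum = Δs · [h(-2.90625) + h(-2.71875) + h(-2.53125) + ...].
Sum ≈ 4.727647.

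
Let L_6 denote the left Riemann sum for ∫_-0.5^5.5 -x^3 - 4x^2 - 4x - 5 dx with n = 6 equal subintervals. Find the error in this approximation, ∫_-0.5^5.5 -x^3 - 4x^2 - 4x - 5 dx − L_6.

-143.75

Exact integral: ∫_-0.5^5.5 f(x) dx = -540.75.
L_6 = -397.
Error = -540.75 − (-397) = -143.75.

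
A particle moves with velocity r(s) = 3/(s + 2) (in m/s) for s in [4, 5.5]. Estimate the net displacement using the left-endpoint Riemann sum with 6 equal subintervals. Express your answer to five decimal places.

0.68209

Δs = (5.5 − 4)/6 = 0.25.
Left endpoints: 4, 4.25, 4.5, 4.75, 5, 5.25.
r(4) = 0.5, r(4.25) = 0.48, r(4.5) = 6/13, r(4.75) = 4/9, r(5) = 3/7, r(5.25) = 12/29.
Sum = Δs · [r(4) + r(4.25) + r(4.5) + ...].
Sum ≈ 0.68209.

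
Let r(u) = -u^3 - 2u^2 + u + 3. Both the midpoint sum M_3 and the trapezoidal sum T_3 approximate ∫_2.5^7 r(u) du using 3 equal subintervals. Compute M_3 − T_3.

41.1328125

M_3 = -760.1484375.
T_3 = -801.28125.
M_3 − T_3 = 41.1328125.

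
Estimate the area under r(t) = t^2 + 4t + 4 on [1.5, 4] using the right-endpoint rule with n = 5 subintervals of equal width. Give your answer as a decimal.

Δt = (4 − 1.5)/5 = 0.5.
Right endpoints: 2, 2.5, 3, 3.5, 4.
r(2) = 16, r(2.5) = 20.25, r(3) = 25, r(3.5) = 30.25, r(4) = 36.
Sum = Δt · [r(2) + r(2.5) + r(3) + r(3.5) + r(4)].
Sum = 63.75.

63.75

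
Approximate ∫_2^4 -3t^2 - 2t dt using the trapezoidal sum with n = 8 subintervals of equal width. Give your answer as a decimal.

-68.0625

Δt = (4 − 2)/8 = 0.25.
f(2) = -16, f(2.25) = -19.6875, f(2.5) = -23.75, f(2.75) = -28.1875, f(3) = -33, f(3.25) = -38.1875, f(3.5) = -43.75, f(3.75) = -49.6875, f(4) = -56.
T_8 = (Δt/2)·[f(t_0) + 2f(t_1) + ... + 2f(t_{7}) + f(t_8)].
Sum = -68.0625.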